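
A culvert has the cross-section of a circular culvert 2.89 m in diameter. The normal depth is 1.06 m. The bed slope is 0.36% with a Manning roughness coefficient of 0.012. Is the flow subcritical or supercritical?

supercritical

For a circular section of diameter D = 2.89 m at depth y = 1.06 m, the central angle is θ = 2 arccos(1 − 2y/D) = 2.602 rad. Then A = (D²/8)(θ − sin θ) = 2.181 m² and P = Dθ/2 = 3.76 m.
Hydraulic radius R = A/P = 2.181/3.76 = 0.5799 m.
V = (1/n) R^(2/3) √S = (1/0.012) × 0.5799^(2/3) × √0.0036 = 3.477 m/s. Hydraulic depth D_h = A/T = 2.181/2.786 = 0.7828 m.
Froude number Fr = V/√(g·D_h) = 3.477/√(9.81×0.7828) = 1.25, which is greater than 1, so the flow is supercritical.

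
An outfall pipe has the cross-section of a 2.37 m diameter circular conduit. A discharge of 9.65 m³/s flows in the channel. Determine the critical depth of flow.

At critical depth, Q² T / (g A³) = 1, i.e. A³/T = Q²/g = 9.65²/9.81 = 9.493.
Try y = 1.58 m: A³/T = 13.65 — high.
Try y = 1.44 m: A³/T = 9.54 — ≈ 9.493.

y_c = 1.44 m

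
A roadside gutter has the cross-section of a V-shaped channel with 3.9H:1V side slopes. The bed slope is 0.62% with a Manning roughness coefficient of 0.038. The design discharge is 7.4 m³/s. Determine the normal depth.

y_n = 1.16 m

Manning's equation rearranged: A R^(2/3) = nQ / (1·√S) = 0.038 × 7.4 / (√0.0062) = 3.571.
Trying y = 0.815 m: A R^(2/3) = 1.394 — too small.
Trying y = 1.26 m: A R^(2/3) = 4.455 — too large.
Trying y = 1.16 m: A R^(2/3) = 3.573 — ≈ 3.571.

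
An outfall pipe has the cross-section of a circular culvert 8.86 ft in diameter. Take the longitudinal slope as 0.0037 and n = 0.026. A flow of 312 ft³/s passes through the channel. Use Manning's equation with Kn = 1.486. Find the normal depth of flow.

y_n = 6.31 ft

Manning's equation rearranged: A R^(2/3) = nQ / (1.486·√S) = 0.026 × 312 / (1.486 × √0.0037) = 89.74.
Trying y = 7.4 ft: A R^(2/3) = 106.5 — too large.
Trying y = 5.4 ft: A R^(2/3) = 72.08 — too small.
Trying y = 6.31 ft: A R^(2/3) = 89.69 — ≈ 89.74.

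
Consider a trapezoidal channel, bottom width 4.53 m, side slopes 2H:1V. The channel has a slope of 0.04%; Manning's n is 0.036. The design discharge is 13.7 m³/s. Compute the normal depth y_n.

Manning's equation rearranged: A R^(2/3) = nQ / (1·√S) = 0.036 × 13.7 / (√0.0004) = 24.66.
Trying y = 1.61 m: A R^(2/3) = 13 — short.
Trying y = 2.71 m: A R^(2/3) = 37.19 — over.
Trying y = 2.22 m: A R^(2/3) = 24.65 — matches.

y_n = 2.22 m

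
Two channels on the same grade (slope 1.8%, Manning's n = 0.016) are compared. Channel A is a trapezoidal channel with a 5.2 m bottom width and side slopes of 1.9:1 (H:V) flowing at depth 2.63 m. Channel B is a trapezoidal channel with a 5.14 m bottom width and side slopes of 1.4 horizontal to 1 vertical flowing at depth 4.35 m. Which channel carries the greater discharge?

Channel A: With bottom width b = 5.2 m and side slope z = 1.9: A = (b + zy)y = (5.2 + 1.9×2.63)×2.63 = 26.82 m²; P = b + 2y√(1+z²) = 5.2 + 2×2.63×2.147 = 16.49 m. Hydraulic radius R = A/P = 26.82/16.49 = 1.626 m. Q_A = (1/0.016)·26.82·1.626^(2/3)·√0.018 = 310.9 m³/s.
Channel B: With bottom width b = 5.14 m and side slope z = 1.4: A = (b + zy)y = (5.14 + 1.4×4.35)×4.35 = 48.85 m²; P = b + 2y√(1+z²) = 5.14 + 2×4.35×1.72 = 20.11 m. Hydraulic radius R = A/P = 48.85/20.11 = 2.429 m. Q_B = (1/0.016)·48.85·2.429^(2/3)·√0.018 = 740.3 m³/s.
Q_A = 310.9 m³/s vs Q_B = 740.3 m³/s, so channel B carries more.

channel B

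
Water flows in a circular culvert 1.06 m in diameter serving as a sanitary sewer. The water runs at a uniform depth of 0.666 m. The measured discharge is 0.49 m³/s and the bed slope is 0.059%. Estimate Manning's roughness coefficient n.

For a circular section of diameter D = 1.06 m at depth y = 0.666 m, the central angle is θ = 2 arccos(1 − 2y/D) = 3.661 rad. Then A = (D²/8)(θ − sin θ) = 0.5838 m² and P = Dθ/2 = 1.94 m.
Hydraulic radius R = A/P = 0.5838/1.94 = 0.3009 m.
Rearranging Manning's equation: n = (1/Q) A R^(2/3) S^(1/2) = (1/0.49) × 0.5838 × 0.3009^(2/3) × √0.00059 = 0.013.

n = 0.013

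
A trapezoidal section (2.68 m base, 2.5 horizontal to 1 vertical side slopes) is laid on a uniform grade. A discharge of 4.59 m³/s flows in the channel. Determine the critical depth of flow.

y_c = 0.558 m

At critical depth, Q² T / (g A³) = 1, i.e. A³/T = Q²/g = 4.59²/9.81 = 2.148.
At y = 0.689 m: A³/T = 4.557 — over.
At y = 0.415 m: A³/T = 0.7722 — short.
At y = 0.558 m: A³/T = 2.149 — ≈ 2.148.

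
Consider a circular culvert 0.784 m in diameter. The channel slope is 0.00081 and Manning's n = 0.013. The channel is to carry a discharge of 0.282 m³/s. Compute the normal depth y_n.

y_n = 0.526 m

Manning's equation rearranged: A R^(2/3) = nQ / (1·√S) = 0.013 × 0.282 / (√0.00081) = 0.1288.
Trying y = 0.648 m: A R^(2/3) = 0.1641 — over.
Trying y = 0.441 m: A R^(2/3) = 0.09892 — short.
Trying y = 0.526 m: A R^(2/3) = 0.1288 — close enough.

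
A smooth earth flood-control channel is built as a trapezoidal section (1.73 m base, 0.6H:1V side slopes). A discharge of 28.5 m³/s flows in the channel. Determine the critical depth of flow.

At critical depth, Q² T / (g A³) = 1, i.e. A³/T = Q²/g = 28.5²/9.81 = 82.8.
Try y = 2.52 m: A³/T = 114.7 — too large.
Try y = 2.02 m: A³/T = 50.53 — too small.
Try y = 2.31 m: A³/T = 82.84 — matches.

y_c = 2.31 m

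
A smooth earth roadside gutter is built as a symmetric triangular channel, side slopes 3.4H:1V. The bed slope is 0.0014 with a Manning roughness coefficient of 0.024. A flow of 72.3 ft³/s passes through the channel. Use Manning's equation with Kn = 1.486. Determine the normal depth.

Manning's equation rearranged: A R^(2/3) = nQ / (1.486·√S) = 0.024 × 72.3 / (1.486 × √0.0014) = 31.21.
Try y = 2.04 ft: A R^(2/3) = 13.95 — low.
Try y = 2.76 ft: A R^(2/3) = 31.23 — matches.

y_n = 2.76 ft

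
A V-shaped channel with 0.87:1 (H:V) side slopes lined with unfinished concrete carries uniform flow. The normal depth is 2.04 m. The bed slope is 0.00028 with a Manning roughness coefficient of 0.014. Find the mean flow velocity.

V = 0.915 m/s

For a triangular section with side slope z = 0.87: A = zy² = 0.87×2.04² = 3.621 m²; P = 2y√(1+z²) = 2×2.04×1.325 = 5.408 m.
Hydraulic radius R = A/P = 3.621/5.408 = 0.6695 m.
From Manning's equation, V = (1/n) R^(2/3) S^(1/2) = (1/0.014) × 0.6695^(2/3) × 0.00028^(1/2) = 0.915 m/s.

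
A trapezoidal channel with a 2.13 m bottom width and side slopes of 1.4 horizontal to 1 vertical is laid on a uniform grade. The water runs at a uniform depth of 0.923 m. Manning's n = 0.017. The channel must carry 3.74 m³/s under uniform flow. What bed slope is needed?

S = 0.000809

With bottom width b = 2.13 m and side slope z = 1.4: A = (b + zy)y = (2.13 + 1.4×0.923)×0.923 = 3.159 m²; P = b + 2y√(1+z²) = 2.13 + 2×0.923×1.72 = 5.306 m.
Hydraulic radius R = A/P = 3.159/5.306 = 0.5953 m.
From Manning's equation, S = [nQ / (1 A R^(2/3))]² = [0.017 × 3.74 / (1 × 3.159 × 0.5953^(2/3))]² = 0.000809.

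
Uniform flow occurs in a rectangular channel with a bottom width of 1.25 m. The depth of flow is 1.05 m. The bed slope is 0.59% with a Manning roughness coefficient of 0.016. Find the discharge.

Flow area A = b·y = 1.25 × 1.05 = 1.312 m². Wetted perimeter P = b + 2y = 1.25 + 2×1.05 = 3.35 m.
Hydraulic radius R = A/P = 1.312/3.35 = 0.3918 m.
Manning's equation: Q = (1/n) A R^(2/3) S^(1/2) = (1/0.016) × 1.312 × 0.3918^(2/3) × 0.0059^(1/2) = 3.37 m³/s.

Q = 3.37 m³/s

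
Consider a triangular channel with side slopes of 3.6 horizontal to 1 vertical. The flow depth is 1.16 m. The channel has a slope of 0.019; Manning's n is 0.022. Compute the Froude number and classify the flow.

supercritical

For a triangular section with side slope z = 3.6: A = zy² = 3.6×1.16² = 4.844 m²; P = 2y√(1+z²) = 2×1.16×3.736 = 8.668 m.
Hydraulic radius R = A/P = 4.844/8.668 = 0.5588 m.
V = (1/n) R^(2/3) √S = (1/0.022) × 0.5588^(2/3) × √0.019 = 4.251 m/s. Hydraulic depth D_h = A/T = 4.844/8.352 = 0.58 m.
Froude number Fr = V/√(g·D_h) = 4.251/√(9.81×0.58) = 1.78, which is greater than 1, so the flow is supercritical.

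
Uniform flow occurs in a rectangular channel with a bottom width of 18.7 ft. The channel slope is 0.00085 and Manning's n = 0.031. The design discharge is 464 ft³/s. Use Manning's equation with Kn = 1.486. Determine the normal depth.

Manning's equation rearranged: A R^(2/3) = nQ / (1.486·√S) = 0.031 × 464 / (1.486 × √0.00085) = 332.
At y = 8.58 ft: A R^(2/3) = 435.7 — high.
At y = 5.84 ft: A R^(2/3) = 256.3 — low.
At y = 7.03 ft: A R^(2/3) = 332 — ≈ 332.

y_n = 7.03 ft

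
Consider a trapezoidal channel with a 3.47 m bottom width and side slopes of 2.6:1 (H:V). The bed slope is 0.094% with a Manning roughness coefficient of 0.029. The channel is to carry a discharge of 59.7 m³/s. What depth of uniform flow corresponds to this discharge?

y_n = 3.23 m

Manning's equation rearranged: A R^(2/3) = nQ / (1·√S) = 0.029 × 59.7 / (√0.00094) = 56.47.
Try y = 2.58 m: A R^(2/3) = 33.97 — too small.
Try y = 3.96 m: A R^(2/3) = 90.39 — too large.
Try y = 3.23 m: A R^(2/3) = 56.43 — ≈ 56.47.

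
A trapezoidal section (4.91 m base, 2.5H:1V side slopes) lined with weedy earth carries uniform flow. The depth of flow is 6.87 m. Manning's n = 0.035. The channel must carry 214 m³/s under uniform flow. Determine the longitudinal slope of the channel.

With bottom width b = 4.91 m and side slope z = 2.5: A = (b + zy)y = (4.91 + 2.5×6.87)×6.87 = 151.7 m²; P = b + 2y√(1+z²) = 4.91 + 2×6.87×2.693 = 41.91 m.
Hydraulic radius R = A/P = 151.7/41.91 = 3.621 m.
From Manning's equation, S = [nQ / (1 A R^(2/3))]² = [0.035 × 214 / (1 × 151.7 × 3.621^(2/3))]² = 0.000438.

S = 0.000438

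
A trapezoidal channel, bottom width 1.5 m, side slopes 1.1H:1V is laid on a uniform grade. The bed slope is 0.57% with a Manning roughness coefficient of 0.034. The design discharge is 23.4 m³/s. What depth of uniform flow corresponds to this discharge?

Manning's equation rearranged: A R^(2/3) = nQ / (1·√S) = 0.034 × 23.4 / (√0.0057) = 10.54.
Trying y = 1.65 m: A R^(2/3) = 4.923 — short.
Trying y = 2.91 m: A R^(2/3) = 16.69 — over.
Trying y = 2.36 m: A R^(2/3) = 10.52 — matches.

y_n = 2.36 m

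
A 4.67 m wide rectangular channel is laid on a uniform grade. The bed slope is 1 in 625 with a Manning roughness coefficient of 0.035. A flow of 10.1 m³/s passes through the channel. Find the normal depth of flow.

Manning's equation rearranged: A R^(2/3) = nQ / (1·√S) = 0.035 × 10.1 / (√0.0016) = 8.838.
Trying y = 2.35 m: A R^(2/3) = 12.19 — too large.
Trying y = 1.45 m: A R^(2/3) = 6.287 — too small.
Trying y = 1.85 m: A R^(2/3) = 8.824 — close enough.

y_n = 1.85 m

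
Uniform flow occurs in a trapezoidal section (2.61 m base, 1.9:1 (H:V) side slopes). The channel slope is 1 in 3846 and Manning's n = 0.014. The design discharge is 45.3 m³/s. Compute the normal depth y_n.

Manning's equation rearranged: A R^(2/3) = nQ / (1·√S) = 0.014 × 45.3 / (√0.00026) = 39.33.
Try y = 3.53 m: A R^(2/3) = 49.58 — too large.
Try y = 2.75 m: A R^(2/3) = 28.16 — too small.
Try y = 3.19 m: A R^(2/3) = 39.34 — matches.

y_n = 3.19 m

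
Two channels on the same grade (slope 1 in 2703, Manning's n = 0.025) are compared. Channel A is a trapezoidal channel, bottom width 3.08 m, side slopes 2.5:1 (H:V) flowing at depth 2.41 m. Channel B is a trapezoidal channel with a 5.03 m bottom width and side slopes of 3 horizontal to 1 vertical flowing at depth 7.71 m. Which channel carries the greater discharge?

Channel A: With bottom width b = 3.08 m and side slope z = 2.5: A = (b + zy)y = (3.08 + 2.5×2.41)×2.41 = 21.94 m²; P = b + 2y√(1+z²) = 3.08 + 2×2.41×2.693 = 16.06 m. Hydraulic radius R = A/P = 21.94/16.06 = 1.366 m. Q_A = (1/0.025)·21.94·1.366^(2/3)·√0.00037 = 20.79 m³/s.
Channel B: With bottom width b = 5.03 m and side slope z = 3: A = (b + zy)y = (5.03 + 3×7.71)×7.71 = 217.1 m²; P = b + 2y√(1+z²) = 5.03 + 2×7.71×3.162 = 53.79 m. Hydraulic radius R = A/P = 217.1/53.79 = 4.036 m. Q_B = (1/0.025)·217.1·4.036^(2/3)·√0.00037 = 423.4 m³/s.
Q_A = 20.79 m³/s vs Q_B = 423.4 m³/s, so channel B carries more.

channel B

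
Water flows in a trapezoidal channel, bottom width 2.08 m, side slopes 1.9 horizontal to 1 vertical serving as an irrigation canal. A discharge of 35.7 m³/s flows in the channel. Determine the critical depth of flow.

y_c = 1.88 m

At critical depth, Q² T / (g A³) = 1, i.e. A³/T = Q²/g = 35.7²/9.81 = 129.9.
Try y = 2.25 m: A³/T = 275 — over.
Try y = 1.31 m: A³/T = 30.38 — short.
Try y = 1.88 m: A³/T = 130.1 — ≈ 129.9.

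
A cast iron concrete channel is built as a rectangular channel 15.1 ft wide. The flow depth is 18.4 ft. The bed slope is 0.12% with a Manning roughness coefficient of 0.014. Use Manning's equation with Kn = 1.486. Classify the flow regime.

Flow area A = b·y = 15.1 × 18.4 = 277.8 ft². Wetted perimeter P = b + 2y = 15.1 + 2×18.4 = 51.9 ft.
Hydraulic radius R = A/P = 277.8/51.9 = 5.353 ft.
V = (1.486/n) R^(2/3) √S = (1.486/0.014) × 5.353^(2/3) × √0.0012 = 11.25 ft/s. Hydraulic depth D_h = A/T = 277.8/15.1 = 18.4 ft.
Froude number Fr = V/√(g·D_h) = 11.25/√(32.2×18.4) = 0.462, which is less than 1, so the flow is subcritical.

subcritical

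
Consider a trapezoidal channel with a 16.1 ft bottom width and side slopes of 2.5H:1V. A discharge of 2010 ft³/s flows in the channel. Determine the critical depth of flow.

y_c = 5.82 ft

At critical depth, Q² T / (g A³) = 1, i.e. A³/T = Q²/g = 2010²/32.2 = 125500.
Trying y = 4.27 ft: A³/T = 39900 — too small.
Trying y = 7.25 ft: A³/T = 291800 — too large.
Trying y = 5.82 ft: A³/T = 125600 — ≈ 125500.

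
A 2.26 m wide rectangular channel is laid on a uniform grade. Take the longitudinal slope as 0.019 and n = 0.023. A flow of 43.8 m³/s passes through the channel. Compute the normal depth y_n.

y_n = 3.58 m

Manning's equation rearranged: A R^(2/3) = nQ / (1·√S) = 0.023 × 43.8 / (√0.019) = 7.308.
Try y = 4.27 m: A R^(2/3) = 8.953 — high.
Try y = 2.62 m: A R^(2/3) = 5.058 — low.
Try y = 3.58 m: A R^(2/3) = 7.311 — matches.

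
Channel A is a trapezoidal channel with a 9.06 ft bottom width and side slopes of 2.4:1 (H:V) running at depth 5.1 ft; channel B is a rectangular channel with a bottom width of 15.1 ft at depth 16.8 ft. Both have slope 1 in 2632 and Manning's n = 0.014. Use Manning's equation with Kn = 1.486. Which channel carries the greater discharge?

Channel A: With bottom width b = 9.06 ft and side slope z = 2.4: A = (b + zy)y = (9.06 + 2.4×5.1)×5.1 = 108.6 ft²; P = b + 2y√(1+z²) = 9.06 + 2×5.1×2.6 = 35.58 ft. Hydraulic radius R = A/P = 108.6/35.58 = 3.053 ft. Q_A = (1.486/0.014)·108.6·3.053^(2/3)·√0.0003799 = 473 ft³/s.
Channel B: Flow area A = b·y = 15.1 × 16.8 = 253.7 ft². Wetted perimeter P = b + 2y = 15.1 + 2×16.8 = 48.7 ft. Hydraulic radius R = A/P = 253.7/48.7 = 5.209 ft. Q_B = (1.486/0.014)·253.7·5.209^(2/3)·√0.0003799 = 1577 ft³/s.
Q_A = 473 ft³/s vs Q_B = 1577 ft³/s, so channel B carries more.

channel B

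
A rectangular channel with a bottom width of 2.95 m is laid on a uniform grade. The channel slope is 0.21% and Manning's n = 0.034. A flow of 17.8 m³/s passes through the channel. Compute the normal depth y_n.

y_n = 4.22 m

Manning's equation rearranged: A R^(2/3) = nQ / (1·√S) = 0.034 × 17.8 / (√0.0021) = 13.21.
Trying y = 3.12 m: A R^(2/3) = 9.213 — low.
Trying y = 5.34 m: A R^(2/3) = 17.35 — high.
Trying y = 4.22 m: A R^(2/3) = 13.21 — matches.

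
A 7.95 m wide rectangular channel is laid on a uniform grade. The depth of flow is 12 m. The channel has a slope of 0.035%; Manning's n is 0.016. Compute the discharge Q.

Q = 231 m³/s

Flow area A = b·y = 7.95 × 12 = 95.4 m². Wetted perimeter P = b + 2y = 7.95 + 2×12 = 31.95 m.
Hydraulic radius R = A/P = 95.4/31.95 = 2.986 m.
Manning's equation: Q = (1/n) A R^(2/3) S^(1/2) = (1/0.016) × 95.4 × 2.986^(2/3) × 0.00035^(1/2) = 231 m³/s.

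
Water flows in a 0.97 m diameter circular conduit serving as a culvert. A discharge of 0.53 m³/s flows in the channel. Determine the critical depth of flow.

At critical depth, Q² T / (g A³) = 1, i.e. A³/T = Q²/g = 0.53²/9.81 = 0.02863.
Try y = 0.363 m: A³/T = 0.01713 — too small.
Try y = 0.415 m: A³/T = 0.02865 — ≈ 0.02863.

y_c = 0.415 m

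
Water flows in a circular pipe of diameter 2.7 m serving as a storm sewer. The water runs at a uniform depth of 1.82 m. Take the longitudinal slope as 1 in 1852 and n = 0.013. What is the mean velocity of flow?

V = 1.53 m/s

For a circular section of diameter D = 2.7 m at depth y = 1.82 m, the central angle is θ = 2 arccos(1 − 2y/D) = 3.853 rad. Then A = (D²/8)(θ − sin θ) = 4.106 m² and P = Dθ/2 = 5.201 m.
Hydraulic radius R = A/P = 4.106/5.201 = 0.7894 m.
From Manning's equation, V = (1/n) R^(2/3) S^(1/2) = (1/0.013) × 0.7894^(2/3) × 0.00054^(1/2) = 1.53 m/s.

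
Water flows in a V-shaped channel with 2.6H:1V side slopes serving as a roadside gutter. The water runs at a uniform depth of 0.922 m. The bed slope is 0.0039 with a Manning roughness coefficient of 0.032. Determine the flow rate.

For a triangular section with side slope z = 2.6: A = zy² = 2.6×0.922² = 2.21 m²; P = 2y√(1+z²) = 2×0.922×2.786 = 5.137 m.
Hydraulic radius R = A/P = 2.21/5.137 = 0.4303 m.
Manning's equation: Q = (1/n) A R^(2/3) S^(1/2) = (1/0.032) × 2.21 × 0.4303^(2/3) × 0.0039^(1/2) = 2.46 m³/s.

Q = 2.46 m³/s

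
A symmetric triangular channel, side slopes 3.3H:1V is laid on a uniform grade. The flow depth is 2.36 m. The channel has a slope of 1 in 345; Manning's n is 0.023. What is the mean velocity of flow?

For a triangular section with side slope z = 3.3: A = zy² = 3.3×2.36² = 18.38 m²; P = 2y√(1+z²) = 2×2.36×3.448 = 16.28 m.
Hydraulic radius R = A/P = 18.38/16.28 = 1.129 m.
From Manning's equation, V = (1/n) R^(2/3) S^(1/2) = (1/0.023) × 1.129^(2/3) × 0.002899^(1/2) = 2.54 m/s.

V = 2.54 m/s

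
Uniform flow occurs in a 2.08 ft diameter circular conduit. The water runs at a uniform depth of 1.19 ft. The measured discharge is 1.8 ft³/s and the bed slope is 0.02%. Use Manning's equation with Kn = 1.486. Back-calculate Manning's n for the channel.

For a circular section of diameter D = 2.08 ft at depth y = 1.19 ft, the central angle is θ = 2 arccos(1 − 2y/D) = 3.431 rad. Then A = (D²/8)(θ − sin θ) = 2.01 ft² and P = Dθ/2 = 3.568 ft.
Hydraulic radius R = A/P = 2.01/3.568 = 0.5633 ft.
Rearranging Manning's equation: n = (1.486/Q) A R^(2/3) S^(1/2) = (1.486/1.8) × 2.01 × 0.5633^(2/3) × √0.0002 = 0.016.

n = 0.016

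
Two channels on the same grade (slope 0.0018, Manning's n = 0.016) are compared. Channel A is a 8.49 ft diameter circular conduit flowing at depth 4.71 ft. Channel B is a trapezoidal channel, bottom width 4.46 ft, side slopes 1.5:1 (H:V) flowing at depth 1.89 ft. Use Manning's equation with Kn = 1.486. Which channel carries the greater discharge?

Channel A: For a circular section of diameter D = 8.49 ft at depth y = 4.71 ft, the central angle is θ = 2 arccos(1 − 2y/D) = 3.361 rad. Then A = (D²/8)(θ − sin θ) = 32.25 ft² and P = Dθ/2 = 14.27 ft. Hydraulic radius R = A/P = 32.25/14.27 = 2.26 ft. Q_A = (1.486/0.016)·32.25·2.26^(2/3)·√0.0018 = 218.8 ft³/s.
Channel B: With bottom width b = 4.46 ft and side slope z = 1.5: A = (b + zy)y = (4.46 + 1.5×1.89)×1.89 = 13.79 ft²; P = b + 2y√(1+z²) = 4.46 + 2×1.89×1.803 = 11.27 ft. Hydraulic radius R = A/P = 13.79/11.27 = 1.223 ft. Q_B = (1.486/0.016)·13.79·1.223^(2/3)·√0.0018 = 62.13 ft³/s.
Q_A = 218.8 ft³/s vs Q_B = 62.13 ft³/s, so channel A carries more.

channel A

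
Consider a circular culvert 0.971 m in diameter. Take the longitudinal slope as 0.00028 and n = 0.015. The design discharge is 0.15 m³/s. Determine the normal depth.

Manning's equation rearranged: A R^(2/3) = nQ / (1·√S) = 0.015 × 0.15 / (√0.00028) = 0.1345.
Trying y = 0.369 m: A R^(2/3) = 0.08837 — too small.
Trying y = 0.563 m: A R^(2/3) = 0.1836 — too large.
Trying y = 0.466 m: A R^(2/3) = 0.1343 — matches.

y_n = 0.466 m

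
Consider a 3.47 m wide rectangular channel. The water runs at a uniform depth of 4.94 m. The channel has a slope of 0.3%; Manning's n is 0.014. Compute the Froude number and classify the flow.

Flow area A = b·y = 3.47 × 4.94 = 17.14 m². Wetted perimeter P = b + 2y = 3.47 + 2×4.94 = 13.35 m.
Hydraulic radius R = A/P = 17.14/13.35 = 1.284 m.
V = (1/n) R^(2/3) √S = (1/0.014) × 1.284^(2/3) × √0.003 = 4.622 m/s. Hydraulic depth D_h = A/T = 17.14/3.47 = 4.94 m.
Froude number Fr = V/√(g·D_h) = 4.622/√(9.81×4.94) = 0.664, which is less than 1, so the flow is subcritical.

subcritical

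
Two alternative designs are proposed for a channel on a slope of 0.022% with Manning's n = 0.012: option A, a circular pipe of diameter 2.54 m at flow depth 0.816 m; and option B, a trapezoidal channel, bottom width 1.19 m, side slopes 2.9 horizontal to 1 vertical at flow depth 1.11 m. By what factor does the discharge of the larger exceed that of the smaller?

Channel A: For a circular section of diameter D = 2.54 m at depth y = 0.816 m, the central angle is θ = 2 arccos(1 − 2y/D) = 2.41 rad. Then A = (D²/8)(θ − sin θ) = 1.405 m² and P = Dθ/2 = 3.061 m. Hydraulic radius R = A/P = 1.405/3.061 = 0.4591 m. Q_A = (1/0.012)·1.405·0.4591^(2/3)·√0.00022 = 1.034 m³/s.
Channel B: With bottom width b = 1.19 m and side slope z = 2.9: A = (b + zy)y = (1.19 + 2.9×1.11)×1.11 = 4.894 m²; P = b + 2y√(1+z²) = 1.19 + 2×1.11×3.068 = 8 m. Hydraulic radius R = A/P = 4.894/8 = 0.6117 m. Q_B = (1/0.012)·4.894·0.6117^(2/3)·√0.00022 = 4.359 m³/s.
The larger discharge is 4.359 m³/s and the smaller is 1.034 m³/s; the ratio is 4.22.

4.22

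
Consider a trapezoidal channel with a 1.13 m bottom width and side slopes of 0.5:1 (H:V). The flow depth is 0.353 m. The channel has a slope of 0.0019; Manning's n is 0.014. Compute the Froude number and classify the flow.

subcritical

With bottom width b = 1.13 m and side slope z = 0.5: A = (b + zy)y = (1.13 + 0.5×0.353)×0.353 = 0.4612 m²; P = b + 2y√(1+z²) = 1.13 + 2×0.353×1.118 = 1.919 m.
Hydraulic radius R = A/P = 0.4612/1.919 = 0.2403 m.
V = (1/n) R^(2/3) √S = (1/0.014) × 0.2403^(2/3) × √0.0019 = 1.203 m/s. Hydraulic depth D_h = A/T = 0.4612/1.483 = 0.311 m.
Froude number Fr = V/√(g·D_h) = 1.203/√(9.81×0.311) = 0.689, which is less than 1, so the flow is subcritical.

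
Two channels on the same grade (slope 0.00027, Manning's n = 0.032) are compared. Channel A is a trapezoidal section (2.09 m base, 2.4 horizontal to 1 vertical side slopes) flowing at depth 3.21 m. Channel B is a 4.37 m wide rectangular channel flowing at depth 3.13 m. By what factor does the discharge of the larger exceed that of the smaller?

2.74

Channel A: With bottom width b = 2.09 m and side slope z = 2.4: A = (b + zy)y = (2.09 + 2.4×3.21)×3.21 = 31.44 m²; P = b + 2y√(1+z²) = 2.09 + 2×3.21×2.6 = 18.78 m. Hydraulic radius R = A/P = 31.44/18.78 = 1.674 m. Q_A = (1/0.032)·31.44·1.674^(2/3)·√0.00027 = 22.76 m³/s.
Channel B: Flow area A = b·y = 4.37 × 3.13 = 13.68 m². Wetted perimeter P = b + 2y = 4.37 + 2×3.13 = 10.63 m. Hydraulic radius R = A/P = 13.68/10.63 = 1.287 m. Q_B = (1/0.032)·13.68·1.287^(2/3)·√0.00027 = 8.309 m³/s.
The larger discharge is 22.76 m³/s and the smaller is 8.309 m³/s; the ratio is 2.74.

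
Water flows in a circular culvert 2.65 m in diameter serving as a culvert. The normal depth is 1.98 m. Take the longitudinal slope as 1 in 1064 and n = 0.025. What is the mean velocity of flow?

V = 1.06 m/s

For a circular section of diameter D = 2.65 m at depth y = 1.98 m, the central angle is θ = 2 arccos(1 − 2y/D) = 4.176 rad. Then A = (D²/8)(θ − sin θ) = 4.42 m² and P = Dθ/2 = 5.533 m.
Hydraulic radius R = A/P = 4.42/5.533 = 0.7989 m.
From Manning's equation, V = (1/n) R^(2/3) S^(1/2) = (1/0.025) × 0.7989^(2/3) × 0.0009398^(1/2) = 1.06 m/s.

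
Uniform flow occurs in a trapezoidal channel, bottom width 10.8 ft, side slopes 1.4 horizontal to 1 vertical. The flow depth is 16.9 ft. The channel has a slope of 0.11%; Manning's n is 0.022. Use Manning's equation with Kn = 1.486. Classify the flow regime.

subcritical

With bottom width b = 10.8 ft and side slope z = 1.4: A = (b + zy)y = (10.8 + 1.4×16.9)×16.9 = 582.4 ft²; P = b + 2y√(1+z²) = 10.8 + 2×16.9×1.72 = 68.95 ft.
Hydraulic radius R = A/P = 582.4/68.95 = 8.446 ft.
V = (1.486/n) R^(2/3) √S = (1.486/0.022) × 8.446^(2/3) × √0.0011 = 9.291 ft/s. Hydraulic depth D_h = A/T = 582.4/58.12 = 10.02 ft.
Froude number Fr = V/√(g·D_h) = 9.291/√(32.2×10.02) = 0.517, which is less than 1, so the flow is subcritical.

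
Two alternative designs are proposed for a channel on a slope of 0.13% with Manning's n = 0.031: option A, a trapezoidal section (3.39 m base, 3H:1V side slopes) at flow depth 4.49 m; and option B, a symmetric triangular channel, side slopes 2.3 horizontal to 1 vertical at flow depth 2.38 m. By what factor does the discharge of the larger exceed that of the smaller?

9.78

Channel A: With bottom width b = 3.39 m and side slope z = 3: A = (b + zy)y = (3.39 + 3×4.49)×4.49 = 75.7 m²; P = b + 2y√(1+z²) = 3.39 + 2×4.49×3.162 = 31.79 m. Hydraulic radius R = A/P = 75.7/31.79 = 2.382 m. Q_A = (1/0.031)·75.7·2.382^(2/3)·√0.0013 = 157 m³/s.
Channel B: For a triangular section with side slope z = 2.3: A = zy² = 2.3×2.38² = 13.03 m²; P = 2y√(1+z²) = 2×2.38×2.508 = 11.94 m. Hydraulic radius R = A/P = 13.03/11.94 = 1.091 m. Q_B = (1/0.031)·13.03·1.091^(2/3)·√0.0013 = 16.06 m³/s.
The larger discharge is 157 m³/s and the smaller is 16.06 m³/s; the ratio is 9.78.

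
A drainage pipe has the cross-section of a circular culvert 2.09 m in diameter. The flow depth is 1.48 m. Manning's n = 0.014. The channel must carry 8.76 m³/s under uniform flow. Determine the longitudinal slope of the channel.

For a circular section of diameter D = 2.09 m at depth y = 1.48 m, the central angle is θ = 2 arccos(1 − 2y/D) = 4 rad. Then A = (D²/8)(θ − sin θ) = 2.598 m² and P = Dθ/2 = 4.18 m.
Hydraulic radius R = A/P = 2.598/4.18 = 0.6214 m.
From Manning's equation, S = [nQ / (1 A R^(2/3))]² = [0.014 × 8.76 / (1 × 2.598 × 0.6214^(2/3))]² = 0.0042.

S = 0.0042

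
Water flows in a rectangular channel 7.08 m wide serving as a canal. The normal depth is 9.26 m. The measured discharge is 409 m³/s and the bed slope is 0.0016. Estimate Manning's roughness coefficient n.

Flow area A = b·y = 7.08 × 9.26 = 65.56 m². Wetted perimeter P = b + 2y = 7.08 + 2×9.26 = 25.6 m.
Hydraulic radius R = A/P = 65.56/25.6 = 2.561 m.
Rearranging Manning's equation: n = (1/Q) A R^(2/3) S^(1/2) = (1/409) × 65.56 × 2.561^(2/3) × √0.0016 = 0.012.

n = 0.012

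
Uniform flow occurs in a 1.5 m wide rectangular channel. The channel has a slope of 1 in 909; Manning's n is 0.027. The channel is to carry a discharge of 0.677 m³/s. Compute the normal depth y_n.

Manning's equation rearranged: A R^(2/3) = nQ / (1·√S) = 0.027 × 0.677 / (√0.0011) = 0.5511.
Trying y = 0.574 m: A R^(2/3) = 0.4071 — short.
Trying y = 0.902 m: A R^(2/3) = 0.7461 — over.
Trying y = 0.717 m: A R^(2/3) = 0.5509 — matches.

y_n = 0.717 m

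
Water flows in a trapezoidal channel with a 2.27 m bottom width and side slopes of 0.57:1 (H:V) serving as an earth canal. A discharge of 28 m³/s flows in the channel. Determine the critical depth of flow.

y_c = 2.08 m

At critical depth, Q² T / (g A³) = 1, i.e. A³/T = Q²/g = 28²/9.81 = 79.92.
Try y = 2.31 m: A³/T = 116 — high.
Try y = 1.82 m: A³/T = 50.2 — low.
Try y = 2.08 m: A³/T = 80.01 — close enough.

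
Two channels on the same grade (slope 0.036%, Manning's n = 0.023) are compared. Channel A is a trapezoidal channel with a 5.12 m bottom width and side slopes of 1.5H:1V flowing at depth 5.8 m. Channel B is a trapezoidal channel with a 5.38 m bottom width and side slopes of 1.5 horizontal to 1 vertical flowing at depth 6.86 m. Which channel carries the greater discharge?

Channel A: With bottom width b = 5.12 m and side slope z = 1.5: A = (b + zy)y = (5.12 + 1.5×5.8)×5.8 = 80.16 m²; P = b + 2y√(1+z²) = 5.12 + 2×5.8×1.803 = 26.03 m. Hydraulic radius R = A/P = 80.16/26.03 = 3.079 m. Q_A = (1/0.023)·80.16·3.079^(2/3)·√0.00036 = 140 m³/s.
Channel B: With bottom width b = 5.38 m and side slope z = 1.5: A = (b + zy)y = (5.38 + 1.5×6.86)×6.86 = 107.5 m²; P = b + 2y√(1+z²) = 5.38 + 2×6.86×1.803 = 30.11 m. Hydraulic radius R = A/P = 107.5/30.11 = 3.57 m. Q_B = (1/0.023)·107.5·3.57^(2/3)·√0.00036 = 207.1 m³/s.
Q_A = 140 m³/s vs Q_B = 207.1 m³/s, so channel B carries more.

channel B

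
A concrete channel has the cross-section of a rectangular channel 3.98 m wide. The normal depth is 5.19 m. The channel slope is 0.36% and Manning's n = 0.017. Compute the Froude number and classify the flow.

subcritical

Flow area A = b·y = 3.98 × 5.19 = 20.66 m². Wetted perimeter P = b + 2y = 3.98 + 2×5.19 = 14.36 m.
Hydraulic radius R = A/P = 20.66/14.36 = 1.438 m.
V = (1/n) R^(2/3) √S = (1/0.017) × 1.438^(2/3) × √0.0036 = 4.497 m/s. Hydraulic depth D_h = A/T = 20.66/3.98 = 5.19 m.
Froude number Fr = V/√(g·D_h) = 4.497/√(9.81×5.19) = 0.63, which is less than 1, so the flow is subcritical.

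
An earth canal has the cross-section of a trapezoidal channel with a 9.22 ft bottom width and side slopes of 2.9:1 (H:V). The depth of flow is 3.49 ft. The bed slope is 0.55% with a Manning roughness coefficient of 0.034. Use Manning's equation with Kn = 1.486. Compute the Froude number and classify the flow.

With bottom width b = 9.22 ft and side slope z = 2.9: A = (b + zy)y = (9.22 + 2.9×3.49)×3.49 = 67.5 ft²; P = b + 2y√(1+z²) = 9.22 + 2×3.49×3.068 = 30.63 ft.
Hydraulic radius R = A/P = 67.5/30.63 = 2.204 ft.
V = (1.486/n) R^(2/3) √S = (1.486/0.034) × 2.204^(2/3) × √0.0055 = 5.489 ft/s. Hydraulic depth D_h = A/T = 67.5/29.46 = 2.291 ft.
Froude number Fr = V/√(g·D_h) = 5.489/√(32.2×2.291) = 0.639, which is less than 1, so the flow is subcritical.

subcritical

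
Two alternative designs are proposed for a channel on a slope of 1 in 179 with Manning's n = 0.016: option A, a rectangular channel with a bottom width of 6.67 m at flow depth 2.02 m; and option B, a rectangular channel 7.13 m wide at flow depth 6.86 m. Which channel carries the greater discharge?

Channel A: Flow area A = b·y = 6.67 × 2.02 = 13.47 m². Wetted perimeter P = b + 2y = 6.67 + 2×2.02 = 10.71 m. Hydraulic radius R = A/P = 13.47/10.71 = 1.258 m. Q_A = (1/0.016)·13.47·1.258^(2/3)·√0.005587 = 73.35 m³/s.
Channel B: Flow area A = b·y = 7.13 × 6.86 = 48.91 m². Wetted perimeter P = b + 2y = 7.13 + 2×6.86 = 20.85 m. Hydraulic radius R = A/P = 48.91/20.85 = 2.346 m. Q_B = (1/0.016)·48.91·2.346^(2/3)·√0.005587 = 403.4 m³/s.
Q_A = 73.35 m³/s vs Q_B = 403.4 m³/s, so channel B carries more.

channel B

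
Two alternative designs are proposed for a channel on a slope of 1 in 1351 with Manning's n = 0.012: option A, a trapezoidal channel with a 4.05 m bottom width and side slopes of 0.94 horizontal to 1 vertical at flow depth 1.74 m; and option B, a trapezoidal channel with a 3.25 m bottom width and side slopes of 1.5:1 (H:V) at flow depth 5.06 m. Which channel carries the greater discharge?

channel B

Channel A: With bottom width b = 4.05 m and side slope z = 0.94: A = (b + zy)y = (4.05 + 0.94×1.74)×1.74 = 9.893 m²; P = b + 2y√(1+z²) = 4.05 + 2×1.74×1.372 = 8.826 m. Hydraulic radius R = A/P = 9.893/8.826 = 1.121 m. Q_A = (1/0.012)·9.893·1.121^(2/3)·√0.0007402 = 24.2 m³/s.
Channel B: With bottom width b = 3.25 m and side slope z = 1.5: A = (b + zy)y = (3.25 + 1.5×5.06)×5.06 = 54.85 m²; P = b + 2y√(1+z²) = 3.25 + 2×5.06×1.803 = 21.49 m. Hydraulic radius R = A/P = 54.85/21.49 = 2.552 m. Q_B = (1/0.012)·54.85·2.552^(2/3)·√0.0007402 = 232.2 m³/s.
Q_A = 24.2 m³/s vs Q_B = 232.2 m³/s, so channel B carries more.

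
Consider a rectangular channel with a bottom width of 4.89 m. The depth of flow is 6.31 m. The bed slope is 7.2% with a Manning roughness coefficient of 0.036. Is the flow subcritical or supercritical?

Flow area A = b·y = 4.89 × 6.31 = 30.86 m². Wetted perimeter P = b + 2y = 4.89 + 2×6.31 = 17.51 m.
Hydraulic radius R = A/P = 30.86/17.51 = 1.762 m.
V = (1/n) R^(2/3) √S = (1/0.036) × 1.762^(2/3) × √0.072 = 10.87 m/s. Hydraulic depth D_h = A/T = 30.86/4.89 = 6.31 m.
Froude number Fr = V/√(g·D_h) = 10.87/√(9.81×6.31) = 1.38, which is greater than 1, so the flow is supercritical.

supercritical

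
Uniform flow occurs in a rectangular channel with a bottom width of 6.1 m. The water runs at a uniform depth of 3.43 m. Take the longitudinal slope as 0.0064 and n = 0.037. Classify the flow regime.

Flow area A = b·y = 6.1 × 3.43 = 20.92 m². Wetted perimeter P = b + 2y = 6.1 + 2×3.43 = 12.96 m.
Hydraulic radius R = A/P = 20.92/12.96 = 1.614 m.
V = (1/n) R^(2/3) √S = (1/0.037) × 1.614^(2/3) × √0.0064 = 2.976 m/s. Hydraulic depth D_h = A/T = 20.92/6.1 = 3.43 m.
Froude number Fr = V/√(g·D_h) = 2.976/√(9.81×3.43) = 0.513, which is less than 1, so the flow is subcritical.

subcritical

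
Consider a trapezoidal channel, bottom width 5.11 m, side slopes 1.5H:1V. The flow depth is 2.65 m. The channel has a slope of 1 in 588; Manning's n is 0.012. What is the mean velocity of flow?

V = 4.78 m/s

With bottom width b = 5.11 m and side slope z = 1.5: A = (b + zy)y = (5.11 + 1.5×2.65)×2.65 = 24.08 m²; P = b + 2y√(1+z²) = 5.11 + 2×2.65×1.803 = 14.66 m.
Hydraulic radius R = A/P = 24.08/14.66 = 1.642 m.
From Manning's equation, V = (1/n) R^(2/3) S^(1/2) = (1/0.012) × 1.642^(2/3) × 0.001701^(1/2) = 4.78 m/s.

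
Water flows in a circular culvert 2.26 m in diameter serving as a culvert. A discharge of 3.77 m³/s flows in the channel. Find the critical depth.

y_c = 0.893 m

At critical depth, Q² T / (g A³) = 1, i.e. A³/T = Q²/g = 3.77²/9.81 = 1.449.
Try y = 0.776 m: A³/T = 0.844 — low.
Try y = 1.03 m: A³/T = 2.505 — high.
Try y = 0.893 m: A³/T = 1.45 — close enough.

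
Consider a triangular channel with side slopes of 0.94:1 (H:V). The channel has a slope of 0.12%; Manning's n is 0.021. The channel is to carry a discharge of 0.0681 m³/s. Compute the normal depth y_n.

Manning's equation rearranged: A R^(2/3) = nQ / (1·√S) = 0.021 × 0.0681 / (√0.0012) = 0.04128.
Trying y = 0.438 m: A R^(2/3) = 0.05091 — over.
Trying y = 0.318 m: A R^(2/3) = 0.02168 — short.
Trying y = 0.405 m: A R^(2/3) = 0.04131 — ≈ 0.04128.

y_n = 0.405 m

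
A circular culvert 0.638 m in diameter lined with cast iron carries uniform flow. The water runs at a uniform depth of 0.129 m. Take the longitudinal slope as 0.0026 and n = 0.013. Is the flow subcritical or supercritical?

subcritical

For a circular section of diameter D = 0.638 m at depth y = 0.129 m, the central angle is θ = 2 arccos(1 − 2y/D) = 1.866 rad. Then A = (D²/8)(θ − sin θ) = 0.04623 m² and P = Dθ/2 = 0.5951 m.
Hydraulic radius R = A/P = 0.04623/0.5951 = 0.07769 m.
V = (1/n) R^(2/3) √S = (1/0.013) × 0.07769^(2/3) × √0.0026 = 0.7141 m/s. Hydraulic depth D_h = A/T = 0.04623/0.5125 = 0.09021 m.
Froude number Fr = V/√(g·D_h) = 0.7141/√(9.81×0.09021) = 0.759, which is less than 1, so the flow is subcritical.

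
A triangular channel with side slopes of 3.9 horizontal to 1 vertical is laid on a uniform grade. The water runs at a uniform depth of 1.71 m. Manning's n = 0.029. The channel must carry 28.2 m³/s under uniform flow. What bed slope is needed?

For a triangular section with side slope z = 3.9: A = zy² = 3.9×1.71² = 11.4 m²; P = 2y√(1+z²) = 2×1.71×4.026 = 13.77 m.
Hydraulic radius R = A/P = 11.4/13.77 = 0.8282 m.
From Manning's equation, S = [nQ / (1 A R^(2/3))]² = [0.029 × 28.2 / (1 × 11.4 × 0.8282^(2/3))]² = 0.00661.

S = 0.00661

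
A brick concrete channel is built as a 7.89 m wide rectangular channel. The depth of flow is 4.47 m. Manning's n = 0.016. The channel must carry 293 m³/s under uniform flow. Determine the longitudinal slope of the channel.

S = 0.00659

Flow area A = b·y = 7.89 × 4.47 = 35.27 m². Wetted perimeter P = b + 2y = 7.89 + 2×4.47 = 16.83 m.
Hydraulic radius R = A/P = 35.27/16.83 = 2.096 m.
From Manning's equation, S = [nQ / (1 A R^(2/3))]² = [0.016 × 293 / (1 × 35.27 × 2.096^(2/3))]² = 0.00659.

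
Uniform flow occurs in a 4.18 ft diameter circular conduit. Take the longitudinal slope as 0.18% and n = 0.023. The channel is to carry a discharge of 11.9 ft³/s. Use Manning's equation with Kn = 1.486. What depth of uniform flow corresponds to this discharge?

y_n = 1.59 ft

Manning's equation rearranged: A R^(2/3) = nQ / (1.486·√S) = 0.023 × 11.9 / (1.486 × √0.0018) = 4.341.
Trying y = 1.11 ft: A R^(2/3) = 2.181 — low.
Trying y = 1.59 ft: A R^(2/3) = 4.341 — matches.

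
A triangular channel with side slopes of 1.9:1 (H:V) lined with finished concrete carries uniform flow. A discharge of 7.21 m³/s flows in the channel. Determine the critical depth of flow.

At critical depth, Q² T / (g A³) = 1, i.e. A³/T = Q²/g = 7.21²/9.81 = 5.299.
Try y = 1.05 m: A³/T = 2.304 — low.
Try y = 1.46 m: A³/T = 11.97 — high.
Try y = 1.24 m: A³/T = 5.292 — matches.

y_c = 1.24 m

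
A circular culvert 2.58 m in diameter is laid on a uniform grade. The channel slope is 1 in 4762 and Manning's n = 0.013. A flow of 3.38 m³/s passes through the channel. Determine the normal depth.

Manning's equation rearranged: A R^(2/3) = nQ / (1·√S) = 0.013 × 3.38 / (√0.00021) = 3.032.
Try y = 1.95 m: A R^(2/3) = 3.591 — high.
Try y = 1.45 m: A R^(2/3) = 2.367 — low.
Try y = 1.71 m: A R^(2/3) = 3.035 — ≈ 3.032.

y_n = 1.71 m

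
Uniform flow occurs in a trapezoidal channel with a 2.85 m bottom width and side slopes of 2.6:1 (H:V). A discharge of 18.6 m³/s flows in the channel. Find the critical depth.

y_c = 1.16 m

At critical depth, Q² T / (g A³) = 1, i.e. A³/T = Q²/g = 18.6²/9.81 = 35.27.
Trying y = 0.957 m: A³/T = 17.04 — low.
Trying y = 1.27 m: A³/T = 50.45 — high.
Trying y = 1.16 m: A³/T = 35.47 — ≈ 35.27.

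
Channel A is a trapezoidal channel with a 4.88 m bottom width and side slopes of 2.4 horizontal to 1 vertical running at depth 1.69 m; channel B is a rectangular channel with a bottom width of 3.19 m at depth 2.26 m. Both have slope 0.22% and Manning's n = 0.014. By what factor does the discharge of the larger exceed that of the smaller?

Channel A: With bottom width b = 4.88 m and side slope z = 2.4: A = (b + zy)y = (4.88 + 2.4×1.69)×1.69 = 15.1 m²; P = b + 2y√(1+z²) = 4.88 + 2×1.69×2.6 = 13.67 m. Hydraulic radius R = A/P = 15.1/13.67 = 1.105 m. Q_A = (1/0.014)·15.1·1.105^(2/3)·√0.0022 = 54.07 m³/s.
Channel B: Flow area A = b·y = 3.19 × 2.26 = 7.209 m². Wetted perimeter P = b + 2y = 3.19 + 2×2.26 = 7.71 m. Hydraulic radius R = A/P = 7.209/7.71 = 0.9351 m. Q_B = (1/0.014)·7.209·0.9351^(2/3)·√0.0022 = 23.1 m³/s.
The larger discharge is 54.07 m³/s and the smaller is 23.1 m³/s; the ratio is 2.34.

2.34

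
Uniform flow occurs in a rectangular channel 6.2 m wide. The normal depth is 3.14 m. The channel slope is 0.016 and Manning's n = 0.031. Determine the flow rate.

Flow area A = b·y = 6.2 × 3.14 = 19.47 m². Wetted perimeter P = b + 2y = 6.2 + 2×3.14 = 12.48 m.
Hydraulic radius R = A/P = 19.47/12.48 = 1.56 m.
Manning's equation: Q = (1/n) A R^(2/3) S^(1/2) = (1/0.031) × 19.47 × 1.56^(2/3) × 0.016^(1/2) = 107 m³/s.

Q = 107 m³/s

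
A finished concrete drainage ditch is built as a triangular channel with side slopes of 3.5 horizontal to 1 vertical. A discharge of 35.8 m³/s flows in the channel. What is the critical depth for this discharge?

At critical depth, Q² T / (g A³) = 1, i.e. A³/T = Q²/g = 35.8²/9.81 = 130.6.
Try y = 1.36 m: A³/T = 28.5 — low.
Try y = 2.19 m: A³/T = 308.6 — high.
Try y = 1.84 m: A³/T = 129.2 — ≈ 130.6.

y_c = 1.84 m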